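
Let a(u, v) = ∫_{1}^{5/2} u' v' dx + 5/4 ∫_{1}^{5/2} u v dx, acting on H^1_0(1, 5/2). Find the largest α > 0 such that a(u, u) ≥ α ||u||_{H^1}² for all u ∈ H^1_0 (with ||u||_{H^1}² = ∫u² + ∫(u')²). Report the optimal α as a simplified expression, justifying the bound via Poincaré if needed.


α = 1

Coercivity of a(·,·) on H^1_0(1, 5/2) means a(u, u) ≥ α ||u||_{H^1}² for every u ∈ H^1_0.
The interval has length L = 3/2, and Poincaré/coercivity depend only on L. Here a(u, u) = ∫(u')² + (5/4)·∫u².
Here c = 5/4 ≥ 1, so a(u,u) = ∫(u')² + c∫u² ≥ ∫(u')² + ∫u² = ||u||_{H^1}², i.e. α = 1 works. No larger α is possible: a(u,u) ≥ α||u||_{H^1}² means (1−α)∫(u')² ≥ (α−c)∫u², and for the modes u_n = sin(nπ(x−x₀)/L) (x₀ the left endpoint) one has ∫u_n²/∫(u_n')² = (L/(nπ))² → 0, so a(u_n,u_n)/||u_n||_{H^1}² → 1. Hence the optimal constant is α = 1.
Therefore α = 1.


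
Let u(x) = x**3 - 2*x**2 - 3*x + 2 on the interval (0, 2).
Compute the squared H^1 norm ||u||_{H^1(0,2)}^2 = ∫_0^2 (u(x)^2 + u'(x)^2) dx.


||u||_{H^1}^2 = 3754/105

The H^1 norm (squared) on an interval (0, L) is
  ||u||_{H^1}^2 = ∫_0^L u(x)^2 dx + ∫_0^L u'(x)^2 dx.
Compute u'(x) = 3*x**2 - 4*x - 3.
Then u(x)^2 = x**6 - 4*x**5 - 2*x**4 + 16*x**3 + x**2 - 12*x + 4 and u'(x)^2 = 9*x**4 - 24*x**3 - 2*x**2 + 24*x + 9.
Integrate each monomial from 0 to 2 using ∫_0^2 c·x^n dx = c·2^(n+1)/(n+1):
  ∫_0^2 u(x)^2 dx = ∫_0^2 (x^6 - 4*x^5 - 2*x^4 + 16*x^3 + x^2 - 12*x + 4) dx. Term by term:
    ∫_0^2 x^6 dx = 128/7;  ∫_0^2 -4*x^5 dx = -128/3;  ∫_0^2 -2*x^4 dx = -64/5;
    ∫_0^2 16*x^3 dx = 64;  ∫_0^2 x^2 dx = 8/3;  ∫_0^2 -12*x dx = -24;
    ∫_0^2 4 dx = 8.
  Sum: 128/7 − 128/3 − 64/5 + 64 + 8/3 − 24 + 8 = 472/35.
  ∫_0^2 u'(x)^2 dx = ∫_0^2 (9*x^4 - 24*x^3 - 2*x^2 + 24*x + 9) dx. Term by term:
    ∫_0^2 9*x^4 dx = 288/5;  ∫_0^2 -24*x^3 dx = -96;  ∫_0^2 -2*x^2 dx = -16/3;
    ∫_0^2 24*x dx = 48;  ∫_0^2 9 dx = 18.
  Sum: 288/5 − 96 − 16/3 + 48 + 18 = 334/15.
Adding: ||u||_{H^1}^2 = 472/35 + 334/15 = 3754/105.


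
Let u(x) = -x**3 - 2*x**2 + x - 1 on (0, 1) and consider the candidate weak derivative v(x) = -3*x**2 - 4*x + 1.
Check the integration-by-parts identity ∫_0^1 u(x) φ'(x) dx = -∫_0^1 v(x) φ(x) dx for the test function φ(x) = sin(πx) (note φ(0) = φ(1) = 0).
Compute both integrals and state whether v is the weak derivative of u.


LHS = -12/π^3 + 5/π, RHS = -12/π^3 + 5/π. Yes, v = u' weakly.

u(x) = -x**3 - 2*x**2 + x - 1, classical derivative u'(x) = -3*x**2 - 4*x + 1.
φ(x) = sin(πx), so φ'(x) = π*cos(π*x).
Note φ(0) = φ(1) = 0, so the boundary term u·φ vanishes.
LHS = ∫_0^1 u(x) φ'(x) dx = ∫_0^1 (-π*x^3*cos(π*x) - 2*π*x^2*cos(π*x) + π*x*cos(π*x) - π*cos(π*x)) dx. Term by term:
  ∫_0^1 -π*cos(π*x) dx = 0;  ∫_0^1 π*x*cos(π*x) dx = -2/π;  ∫_0^1 -π*x^3*cos(π*x) dx = -12/π^3 + 3/π;
  ∫_0^1 -2*π*x^2*cos(π*x) dx = 4/π.
Sum: 0 − 2/π + -12/π^3 + 3/π + 4/π = -12/π^3 + 5/π.
So LHS = -12/π^3 + 5/π.
∫_0^1 v(x) φ(x) dx = ∫_0^1 (-3*x^2*sin(π*x) - 4*x*sin(π*x) + sin(π*x)) dx. Term by term:
  ∫_0^1 -4*x*sin(π*x) dx = -4/π;  ∫_0^1 -3*x^2*sin(π*x) dx = -3/π + 12/π^3;  ∫_0^1 sin(π*x) dx = 2/π.
Sum: -4/π + -3/π + 12/π^3 + 2/π = -5/π + 12/π^3.
So RHS = -∫_0^1 v(x) φ(x) dx = -12/π^3 + 5/π.
LHS = RHS, so the identity holds for this test φ.
Moreover u is smooth here and v(x) = u'(x) = -3*x**2 - 4*x + 1 pointwise, so the identity holds for every test function. Hence v is the weak derivative of u.


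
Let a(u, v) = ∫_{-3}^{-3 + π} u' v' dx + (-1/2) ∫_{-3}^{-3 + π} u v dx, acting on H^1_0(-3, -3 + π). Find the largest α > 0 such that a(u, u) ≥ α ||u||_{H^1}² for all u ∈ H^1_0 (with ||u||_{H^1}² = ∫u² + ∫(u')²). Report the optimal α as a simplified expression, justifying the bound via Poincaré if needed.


α = 1/4

Coercivity of a(·,·) on H^1_0(-3, -3 + π) means a(u, u) ≥ α ||u||_{H^1}² for every u ∈ H^1_0.
The interval has length L = π, and Poincaré/coercivity depend only on L. Here a(u, u) = ∫(u')² + (-1/2)·∫u².
Here c = -1/2 < 0 with |c| < (π/L)² = 1, so coercivity still holds. The condition a(u,u) ≥ α||u||_{H^1}² reads (1−α)∫(u')² ≥ (α−c)∫u². Any admissible α is ≤ 1 (rapidly oscillating u have ∫u²/∫(u')² → 0), and α = 1 would force 0 ≥ (1−c)∫u², impossible since c < 1; so 1−α > 0. By the sharp Poincaré inequality on H^1_0 of an interval of length L, ∫(u')² ≥ (π/L)²∫u² with equality for the first sine mode sin(π(x−x₀)/L) (x₀ the left endpoint), so the inequality holds for all u iff (1−α)(π/L)² ≥ α − c, i.e. α ≤ ((π/L)² + c)/((π/L)² + 1) = (1 + c(L/π)²)/(1 + (L/π)²). (Direct route, valid since c ≤ 0: Poincaré gives c∫u² ≥ c(L/π)²∫(u')², so a(u,u) ≥ (1 + c(L/π)²)∫(u')², while ||u||_{H^1}² ≤ (1 + (L/π)²)∫(u')²; dividing yields the same α.) With (π/L)² = 1 and c = -1/2, the largest admissible constant is α = ((π/L)² + c)/((π/L)² + 1).
Simplifying, α = 1/4.


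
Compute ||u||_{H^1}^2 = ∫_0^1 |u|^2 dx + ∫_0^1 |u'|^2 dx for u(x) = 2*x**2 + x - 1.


||u||_{H^1}^2 = 167/15

The H^1 norm (squared) on an interval (0, L) is
  ||u||_{H^1}^2 = ∫_0^L u(x)^2 dx + ∫_0^L u'(x)^2 dx.
Compute u'(x) = 4*x + 1.
Then u(x)^2 = 4*x**4 + 4*x**3 - 3*x**2 - 2*x + 1 and u'(x)^2 = 16*x**2 + 8*x + 1.
Integrate each monomial from 0 to 1 using ∫_0^1 c·x^n dx = c·1^(n+1)/(n+1):
  ∫_0^1 u(x)^2 dx = ∫_0^1 (4*x^4 + 4*x^3 - 3*x^2 - 2*x + 1) dx. Term by term:
    ∫_0^1 4*x^4 dx = 4/5;  ∫_0^1 4*x^3 dx = 1;  ∫_0^1 -3*x^2 dx = -1;
    ∫_0^1 -2*x dx = -1;  ∫_0^1 1 dx = 1.
  Sum: 4/5 + 1 − 1 − 1 + 1 = 4/5.
  ∫_0^1 u'(x)^2 dx = ∫_0^1 (16*x^2 + 8*x + 1) dx. Term by term:
    ∫_0^1 16*x^2 dx = 16/3;  ∫_0^1 8*x dx = 4;  ∫_0^1 1 dx = 1.
  Sum: 16/3 + 4 + 1 = 31/3.
Adding: ||u||_{H^1}^2 = 4/5 + 31/3 = 167/15.


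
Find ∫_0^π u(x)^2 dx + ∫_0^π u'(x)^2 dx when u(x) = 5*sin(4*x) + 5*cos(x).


||u||_{H^1(0,π)}^2 = 160/3 + 475*π/2

u'(x) = -5*sin(x) + 20*cos(4*x).
Expand u² and (u')² and integrate term by term on (0, π), using: for integers n ≥ 1, ∫_0^π sin²(nx) dx = ∫_0^π cos²(nx) dx = π/2; for n ≠ n', ∫_0^π sin(nx)sin(n'x) dx = ∫_0^π cos(nx)cos(n'x) dx = 0; and by product-to-sum, ∫_0^π sin(nx)cos(n'x) dx = ½∫_0^π [sin((n+n')x) + sin((n−n')x)] dx, which is 0 when n+n' is even and 2n/(n²−n'²) when n+n' is odd (it need not vanish on (0, π)).
  u² squared terms: (5)²·∫cos(x)² dx = 25·π/2 = 25*π/2;  (5)²·∫sin(4x)² dx = 25·π/2 = 25*π/2.
  u² cross terms: 2·(5)·(5)·∫cos(x)·sin(4x) dx = 50·(8/15) = 80/3.
  So ∫_0^π u² dx = 25*π/2 + 25*π/2 + 80/3 = 80/3 + 25*π.
  (u')² squared terms: (-5)²·∫sin(x)² dx = 25·π/2 = 25*π/2;  (20)²·∫cos(4x)² dx = 400·π/2 = 200*π.
  (u')² cross terms: 2·(-5)·(20)·∫sin(x)·cos(4x) dx = -200·(-2/15) = 80/3.
  So ∫_0^π (u')² dx = 25*π/2 + 200*π + 80/3 = 80/3 + 425*π/2.
||u||_{H^1}^2 = (80/3 + 25*π) + (80/3 + 425*π/2) = 160/3 + 475*π/2.


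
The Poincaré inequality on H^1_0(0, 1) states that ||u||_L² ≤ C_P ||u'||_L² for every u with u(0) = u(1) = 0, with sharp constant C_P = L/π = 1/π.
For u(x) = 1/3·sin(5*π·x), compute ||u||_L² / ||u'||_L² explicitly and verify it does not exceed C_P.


||u||_L² / ||u'||_L² = 1/(5*π) < C_P = 1/π.

u(x) = 1/3·sin(5*π·x), so u'(x) = 5*π*cos(5*π*x)/3.
Writing u(x) = A·sin(kπx/L) with A = 1/3 and k = 5, use ∫_0^L sin²(kπx/L) dx = L/2 and ∫_0^L cos²(kπx/L) dx = L/2.
u² = 1/9·sin²(5*π·x) and (u')² = 25*π^2/9·cos²(5*π·x), and each of sin², cos² integrates to L/2 = 1/2 over (0, 1).
∫_0^1 u² dx = 1/18, so ||u||_L² = sqrt(2)/6.
∫_0^1 (u')² dx = 25*π^2/18, so ||u'||_L² = 5*sqrt(2)*π/6.
Ratio ||u||_L² / ||u'||_L² = 1/(5*π).
Sharp Poincaré constant on H^1_0(0, 1) is C_P = L/π = 1/π, achieved by sin(π·x).
This is the k = 5 harmonic; the ratio L/(kπ) is strictly less than C_P = L/π, consistent with the sharp inequality ||u||_L² ≤ C_P ||u'||_L².


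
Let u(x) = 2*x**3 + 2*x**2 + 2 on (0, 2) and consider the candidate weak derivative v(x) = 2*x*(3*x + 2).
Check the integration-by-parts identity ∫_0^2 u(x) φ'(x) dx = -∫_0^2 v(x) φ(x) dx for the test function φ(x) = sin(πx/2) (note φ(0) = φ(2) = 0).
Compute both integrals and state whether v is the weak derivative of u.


LHS = -64/π + 192/π^3, RHS = -64/π + 192/π^3. Yes, v = u' weakly.

u(x) = 2*x**3 + 2*x**2 + 2, classical derivative u'(x) = 6*x**2 + 4*x.
φ(x) = sin(πx/2), so φ'(x) = π*cos(π*x/2)/2.
Note φ(0) = φ(2) = 0, so the boundary term u·φ vanishes.
LHS = ∫_0^2 u(x) φ'(x) dx = ∫_0^2 (π*x^3*cos(π*x/2) + π*x^2*cos(π*x/2) + π*cos(π*x/2)) dx. Term by term:
  ∫_0^2 π*cos(π*x/2) dx = 0;  ∫_0^2 π*x^2*cos(π*x/2) dx = -16/π;  ∫_0^2 π*x^3*cos(π*x/2) dx = -48/π + 192/π^3.
Sum: 0 − 16/π + -48/π + 192/π^3 = -64/π + 192/π^3.
So LHS = -64/π + 192/π^3.
∫_0^2 v(x) φ(x) dx = ∫_0^2 (6*x^2*sin(π*x/2) + 4*x*sin(π*x/2)) dx. Term by term:
  ∫_0^2 4*x*sin(π*x/2) dx = 16/π;  ∫_0^2 6*x^2*sin(π*x/2) dx = -192/π^3 + 48/π.
Sum: 16/π + -192/π^3 + 48/π = -192/π^3 + 64/π.
So RHS = -∫_0^2 v(x) φ(x) dx = -64/π + 192/π^3.
LHS = RHS, so the identity holds for this test φ.
Moreover u is smooth here and v(x) = u'(x) = 6*x**2 + 4*x pointwise, so the identity holds for every test function. Hence v is the weak derivative of u.


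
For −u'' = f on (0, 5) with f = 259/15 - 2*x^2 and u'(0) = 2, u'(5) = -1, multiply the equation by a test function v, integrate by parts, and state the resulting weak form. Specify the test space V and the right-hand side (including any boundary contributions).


V = H^1(0, 5) (v unrestricted at boundary; u is determined up to an additive constant); weak form: ∫_0^5 u'v' dx = ∫_0^5 (259/15 - 2*x^2) v dx − v(5) − 2·v(0) for all v ∈ V.

Multiply both sides by a test function v and integrate from 0 to 5:
  ∫_0^5 −u''(x) v(x) dx = ∫_0^5 f(x) v(x) dx.
Integrate the LHS by parts once:
  ∫_0^5 −u'' v dx = −[u'(x) v(x)]_0^5 + ∫_0^5 u'(x) v'(x) dx.
Thus ∫_0^5 u'(x) v'(x) dx = ∫_0^5 f(x) v(x) dx + [u'(x) v(x)]_0^5.
Choose V so that boundary terms are either known or forced to vanish.
u has inhomogeneous Neumann u'(0) = 2, u'(5) = -1. [u' v]_0^5 = (-1)·v(5) − (2)·v(0) = − v(5) − 2·v(0). Take V = H^1(0, 5); boundary term becomes part of RHS.
Weak formulation: find u (satisfying any essential BC) such that ∫_0^5 u'(x) v'(x) dx = ∫_0^5 f v dx − v(5) − 2·v(0) for all v ∈ V (Neumann data are natural BCs: they enter the RHS as boundary terms).
Substituting f(x) = 259/15 - 2*x^2, the right-hand side is ∫_0^5 (259/15 - 2*x^2) v dx − v(5) − 2·v(0).
Compatibility check (pure Neumann): taking v ≡ 1 ∈ V gives 0 = ∫_0^5 f dx + (-1) − (2), i.e. ∫_0^5 f dx must equal u'(0) − u'(5) = 3. Indeed ∫_0^5 (259/15 - 2*x^2) dx = 3, so the data are compatible. The solution is then unique only up to an additive constant (fix it e.g. by requiring ∫_0^5 u dx = 0).


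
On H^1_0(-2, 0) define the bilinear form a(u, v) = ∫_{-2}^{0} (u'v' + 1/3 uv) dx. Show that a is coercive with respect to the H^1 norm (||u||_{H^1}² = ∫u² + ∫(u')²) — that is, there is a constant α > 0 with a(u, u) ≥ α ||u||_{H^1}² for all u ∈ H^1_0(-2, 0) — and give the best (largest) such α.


α = (4/3 + π^2)/(4 + π^2)

Coercivity of a(·,·) on H^1_0(-2, 0) means a(u, u) ≥ α ||u||_{H^1}² for every u ∈ H^1_0.
The interval has length L = 2, and Poincaré/coercivity depend only on L. Here a(u, u) = ∫(u')² + (1/3)·∫u².
Here 0 < c = 1/3 < 1. The condition a(u,u) ≥ α||u||_{H^1}² reads (1−α)∫(u')² ≥ (α−c)∫u². Any admissible α is ≤ 1 (rapidly oscillating u have ∫u²/∫(u')² → 0), and α = 1 would force 0 ≥ (1−c)∫u², impossible since c < 1; so 1−α > 0. By the sharp Poincaré inequality on H^1_0 of an interval of length L, ∫(u')² ≥ (π/L)²∫u² with equality for the first sine mode sin(π(x−x₀)/L) (x₀ the left endpoint), so the inequality holds for all u iff (1−α)(π/L)² ≥ α − c, i.e. α ≤ ((π/L)² + c)/((π/L)² + 1) = (1 + c(L/π)²)/(1 + (L/π)²). With (π/L)² = π^2/4 and c = 1/3, the largest admissible constant is α = ((π/L)² + c)/((π/L)² + 1).
Simplifying, α = (4/3 + π^2)/(4 + π^2).


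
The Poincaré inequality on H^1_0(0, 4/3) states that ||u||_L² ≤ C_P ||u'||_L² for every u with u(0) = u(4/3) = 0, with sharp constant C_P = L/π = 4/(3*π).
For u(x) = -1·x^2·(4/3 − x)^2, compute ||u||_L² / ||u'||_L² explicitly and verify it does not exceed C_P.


||u||_L² / ||u'||_L² = 2*sqrt(3)/9 < C_P = 4/(3*π).

u(x) = -1·x^2·(4/3 − x)^2, so u'(x) = 4*x*(-9*x^2 + 18*x - 8)/9.
u(x) = -1·x^2·(4/3 − x)^2 vanishes at x = 0 and x = 4/3, so u ∈ H^1_0(0, 4/3). Differentiate via the product rule and integrate the resulting polynomials term by term.
  ∫_0^4/3 u² dx = ∫_0^4/3 (x^8 - 16*x^7/3 + 32*x^6/3 - 256*x^5/27 + 256*x^4/81) dx. Term by term:
    ∫_0^4/3 x^8 dx = 262144/177147;  ∫_0^4/3 -16*x^7/3 dx = -131072/19683;  ∫_0^4/3 32*x^6/3 dx = 524288/45927;
    ∫_0^4/3 -256*x^5/27 dx = -524288/59049;  ∫_0^4/3 256*x^4/81 dx = 262144/98415.
  Sum: 262144/177147 − 131072/19683 + 524288/45927 − 524288/59049 + 262144/98415 = 131072/6200145.
  ∫_0^4/3 (u')² dx = ∫_0^4/3 (16*x^6 - 64*x^5 + 832*x^4/9 - 512*x^3/9 + 1024*x^2/81) dx. Term by term:
    ∫_0^4/3 16*x^6 dx = 262144/15309;  ∫_0^4/3 -64*x^5 dx = -131072/2187;  ∫_0^4/3 832*x^4/9 dx = 851968/10935;
    ∫_0^4/3 -512*x^3/9 dx = -32768/729;  ∫_0^4/3 1024*x^2/81 dx = 65536/6561.
  Sum: 262144/15309 − 131072/2187 + 851968/10935 − 32768/729 + 65536/6561 = 32768/229635.
∫_0^4/3 u² dx = 131072/6200145, so ||u||_L² = 256*sqrt(210)/25515.
∫_0^4/3 (u')² dx = 32768/229635, so ||u'||_L² = 128*sqrt(70)/2835.
Ratio ||u||_L² / ||u'||_L² = 2*sqrt(3)/9.
Sharp Poincaré constant on H^1_0(0, 4/3) is C_P = L/π = 4/(3*π), achieved by sin(3*π/4·x).
A polynomial bump cannot attain the sharp Poincaré constant (only the first sine eigenfunction does), so the ratio is strictly less than C_P, consistent with ||u||_L² ≤ C_P ||u'||_L².


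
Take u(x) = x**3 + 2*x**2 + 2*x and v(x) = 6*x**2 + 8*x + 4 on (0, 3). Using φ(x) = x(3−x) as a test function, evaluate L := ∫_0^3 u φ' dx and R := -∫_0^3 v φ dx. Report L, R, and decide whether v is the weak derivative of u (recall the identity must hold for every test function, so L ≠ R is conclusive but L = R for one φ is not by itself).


LHS = -1449/20, RHS = -1449/10. No, v is not the weak derivative of u.

u(x) = x**3 + 2*x**2 + 2*x, classical derivative u'(x) = 3*x**2 + 4*x + 2.
φ(x) = x(3−x), so φ'(x) = 3 - 2*x.
Note φ(0) = φ(3) = 0, so the boundary term u·φ vanishes.
LHS = ∫_0^3 u(x) φ'(x) dx = ∫_0^3 (-2*x^4 - x^3 + 2*x^2 + 6*x) dx. Term by term:
  ∫_0^3 -2*x^4 dx = -486/5;  ∫_0^3 -x^3 dx = -81/4;  ∫_0^3 2*x^2 dx = 18;
  ∫_0^3 6*x dx = 27.
Sum: -486/5 − 81/4 + 18 + 27 = -1449/20.
So LHS = -1449/20.
∫_0^3 v(x) φ(x) dx = ∫_0^3 (-6*x^4 + 10*x^3 + 20*x^2 + 12*x) dx. Term by term:
  ∫_0^3 -6*x^4 dx = -1458/5;  ∫_0^3 10*x^3 dx = 405/2;  ∫_0^3 20*x^2 dx = 180;
  ∫_0^3 12*x dx = 54.
Sum: -1458/5 + 405/2 + 180 + 54 = 1449/10.
So RHS = -∫_0^3 v(x) φ(x) dx = -1449/10.
LHS − RHS = 1449/20 ≠ 0, so the identity fails.
(For a valid weak derivative the identity must hold for EVERY test function, in particular this one. The failure shows v is NOT the weak derivative of u.)
Correct weak derivative would be u'(x) = 3*x**2 + 4*x + 2.


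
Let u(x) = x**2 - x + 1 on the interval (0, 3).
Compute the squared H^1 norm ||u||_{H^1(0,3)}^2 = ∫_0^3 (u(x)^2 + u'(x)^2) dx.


||u||_{H^1}^2 = 501/10

The H^1 norm (squared) on an interval (0, L) is
  ||u||_{H^1}^2 = ∫_0^L u(x)^2 dx + ∫_0^L u'(x)^2 dx.
Compute u'(x) = 2*x - 1.
Then u(x)^2 = x**4 - 2*x**3 + 3*x**2 - 2*x + 1 and u'(x)^2 = 4*x**2 - 4*x + 1.
Integrate each monomial from 0 to 3 using ∫_0^3 c·x^n dx = c·3^(n+1)/(n+1):
  ∫_0^3 u(x)^2 dx = ∫_0^3 (x^4 - 2*x^3 + 3*x^2 - 2*x + 1) dx. Term by term:
    ∫_0^3 x^4 dx = 243/5;  ∫_0^3 -2*x^3 dx = -81/2;  ∫_0^3 3*x^2 dx = 27;
    ∫_0^3 -2*x dx = -9;  ∫_0^3 1 dx = 3.
  Sum: 243/5 − 81/2 + 27 − 9 + 3 = 291/10.
  ∫_0^3 u'(x)^2 dx = ∫_0^3 (4*x^2 - 4*x + 1) dx. Term by term:
    ∫_0^3 4*x^2 dx = 36;  ∫_0^3 -4*x dx = -18;  ∫_0^3 1 dx = 3.
  Sum: 36 − 18 + 3 = 21.
Adding: ||u||_{H^1}^2 = 291/10 + 21 = 501/10.


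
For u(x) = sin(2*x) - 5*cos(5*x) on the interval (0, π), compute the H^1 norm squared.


||u||_{H^1(0,π)}^2 = 1040/21 + 655*π/2

u'(x) = 25*sin(5*x) + 2*cos(2*x).
Expand u² and (u')² and integrate term by term on (0, π), using: for integers n ≥ 1, ∫_0^π sin²(nx) dx = ∫_0^π cos²(nx) dx = π/2; for n ≠ n', ∫_0^π sin(nx)sin(n'x) dx = ∫_0^π cos(nx)cos(n'x) dx = 0; and by product-to-sum, ∫_0^π sin(nx)cos(n'x) dx = ½∫_0^π [sin((n+n')x) + sin((n−n')x)] dx, which is 0 when n+n' is even and 2n/(n²−n'²) when n+n' is odd (it need not vanish on (0, π)).
  u² squared terms: (-5)²·∫cos(5x)² dx = 25·π/2 = 25*π/2;  (1)²·∫sin(2x)² dx = 1·π/2 = π/2.
  u² cross terms: 2·(-5)·(1)·∫cos(5x)·sin(2x) dx = -10·(-4/21) = 40/21.
  So ∫_0^π u² dx = 25*π/2 + π/2 + 40/21 = 40/21 + 13*π.
  (u')² squared terms: (2)²·∫cos(2x)² dx = 4·π/2 = 2*π;  (25)²·∫sin(5x)² dx = 625·π/2 = 625*π/2.
  (u')² cross terms: 2·(2)·(25)·∫cos(2x)·sin(5x) dx = 100·(10/21) = 1000/21.
  So ∫_0^π (u')² dx = 2*π + 625*π/2 + 1000/21 = 1000/21 + 629*π/2.
||u||_{H^1}^2 = (40/21 + 13*π) + (1000/21 + 629*π/2) = 1040/21 + 655*π/2.


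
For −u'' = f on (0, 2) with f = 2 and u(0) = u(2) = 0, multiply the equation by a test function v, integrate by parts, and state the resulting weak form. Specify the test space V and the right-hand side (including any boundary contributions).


V = H^1_0(0, 2) (so v(0) = v(2) = 0); weak form: ∫_0^2 u'v' dx = ∫_0^2 (2) v dx for all v ∈ V.

Multiply both sides by a test function v and integrate from 0 to 2:
  ∫_0^2 −u''(x) v(x) dx = ∫_0^2 f(x) v(x) dx.
Integrate the LHS by parts once:
  ∫_0^2 −u'' v dx = −[u'(x) v(x)]_0^2 + ∫_0^2 u'(x) v'(x) dx.
Thus ∫_0^2 u'(x) v'(x) dx = ∫_0^2 f(x) v(x) dx + [u'(x) v(x)]_0^2.
Choose V so that boundary terms are either known or forced to vanish.
u is Dirichlet: u(0) = u(2) = 0. Let V = H^1_0(0, 2); then v(0) = v(2) = 0, and [u' v]_0^2 = 0.
Weak formulation: find u (satisfying any essential BC) such that ∫_0^2 u'(x) v'(x) dx = ∫_0^2 f v dx for all v ∈ V.
Substituting f(x) = 2, the right-hand side is ∫_0^2 (2) v dx.


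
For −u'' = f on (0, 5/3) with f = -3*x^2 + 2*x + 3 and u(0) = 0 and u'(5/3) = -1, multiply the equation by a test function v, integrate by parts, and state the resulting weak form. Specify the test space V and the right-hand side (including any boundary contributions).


V = {v ∈ H^1(0, 5/3) : v(0) = 0} (test functions vanish at x = 0 where u is specified); weak form: ∫_0^5/3 u'v' dx = ∫_0^5/3 (-3*x^2 + 2*x + 3) v dx − v(5/3) for all v ∈ V.

Multiply both sides by a test function v and integrate from 0 to 5/3:
  ∫_0^5/3 −u''(x) v(x) dx = ∫_0^5/3 f(x) v(x) dx.
Integrate the LHS by parts once:
  ∫_0^5/3 −u'' v dx = −[u'(x) v(x)]_0^5/3 + ∫_0^5/3 u'(x) v'(x) dx.
Thus ∫_0^5/3 u'(x) v'(x) dx = ∫_0^5/3 f(x) v(x) dx + [u'(x) v(x)]_0^5/3.
Choose V so that boundary terms are either known or forced to vanish.
Mixed BC: u(0) = 0 (Dirichlet) and u'(5/3) = -1 (Neumann). Define V = {v ∈ H^1(0, 5/3) : v(0) = 0}. Then [u' v]_0^5/3 = u'(5/3)·v(5/3) − u'(0)·0 = − v(5/3).
Weak formulation: find u (satisfying any essential BC) such that ∫_0^5/3 u'(x) v'(x) dx = ∫_0^5/3 f v dx − v(5/3) for all v ∈ V (Dirichlet at 0 absorbed into V; Neumann datum at x = 5/3 contributes the boundary term).
Substituting f(x) = -3*x^2 + 2*x + 3, the right-hand side is ∫_0^5/3 (-3*x^2 + 2*x + 3) v dx − v(5/3).


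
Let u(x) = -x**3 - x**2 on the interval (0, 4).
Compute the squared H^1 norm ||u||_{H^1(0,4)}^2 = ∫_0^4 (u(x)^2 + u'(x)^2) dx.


||u||_{H^1}^2 = 138752/21

The H^1 norm (squared) on an interval (0, L) is
  ||u||_{H^1}^2 = ∫_0^L u(x)^2 dx + ∫_0^L u'(x)^2 dx.
Compute u'(x) = -3*x**2 - 2*x.
Then u(x)^2 = x**6 + 2*x**5 + x**4 and u'(x)^2 = 9*x**4 + 12*x**3 + 4*x**2.
Integrate each monomial from 0 to 4 using ∫_0^4 c·x^n dx = c·4^(n+1)/(n+1):
  ∫_0^4 u(x)^2 dx = ∫_0^4 (x^6 + 2*x^5 + x^4) dx. Term by term:
    ∫_0^4 x^6 dx = 16384/7;  ∫_0^4 2*x^5 dx = 4096/3;  ∫_0^4 x^4 dx = 1024/5.
  Sum: 16384/7 + 4096/3 + 1024/5 = 410624/105.
  ∫_0^4 u'(x)^2 dx = ∫_0^4 (9*x^4 + 12*x^3 + 4*x^2) dx. Term by term:
    ∫_0^4 9*x^4 dx = 9216/5;  ∫_0^4 12*x^3 dx = 768;  ∫_0^4 4*x^2 dx = 256/3.
  Sum: 9216/5 + 768 + 256/3 = 40448/15.
Adding: ||u||_{H^1}^2 = 410624/105 + 40448/15 = 138752/21.


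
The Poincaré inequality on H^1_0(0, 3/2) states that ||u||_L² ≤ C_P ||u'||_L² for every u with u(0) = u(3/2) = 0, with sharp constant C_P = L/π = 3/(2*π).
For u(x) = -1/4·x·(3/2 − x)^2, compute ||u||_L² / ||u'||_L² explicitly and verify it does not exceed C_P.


||u||_L² / ||u'||_L² = 3*sqrt(14)/28 < C_P = 3/(2*π).

u(x) = -1/4·x·(3/2 − x)^2, so u'(x) = -3*x^2/4 + 3*x/2 - 9/16.
u(x) = -1/4·x·(3/2 − x)^2 vanishes at x = 0 and x = 3/2, so u ∈ H^1_0(0, 3/2). Differentiate via the product rule and integrate the resulting polynomials term by term.
  ∫_0^3/2 u² dx = ∫_0^3/2 (x^6/16 - 3*x^5/8 + 27*x^4/32 - 27*x^3/32 + 81*x^2/256) dx. Term by term:
    ∫_0^3/2 x^6/16 dx = 2187/14336;  ∫_0^3/2 -3*x^5/8 dx = -729/1024;  ∫_0^3/2 27*x^4/32 dx = 6561/5120;
    ∫_0^3/2 -27*x^3/32 dx = -2187/2048;  ∫_0^3/2 81*x^2/256 dx = 729/2048.
  Sum: 2187/14336 − 729/1024 + 6561/5120 − 2187/2048 + 729/2048 = 729/71680.
  ∫_0^3/2 (u')² dx = ∫_0^3/2 (9*x^4/16 - 9*x^3/4 + 99*x^2/32 - 27*x/16 + 81/256) dx. Term by term:
    ∫_0^3/2 9*x^4/16 dx = 2187/2560;  ∫_0^3/2 -9*x^3/4 dx = -729/256;  ∫_0^3/2 99*x^2/32 dx = 891/256;
    ∫_0^3/2 -27*x/16 dx = -243/128;  ∫_0^3/2 81/256 dx = 243/512.
  Sum: 2187/2560 − 729/256 + 891/256 − 243/128 + 243/512 = 81/1280.
∫_0^3/2 u² dx = 729/71680, so ||u||_L² = 27*sqrt(70)/2240.
∫_0^3/2 (u')² dx = 81/1280, so ||u'||_L² = 9*sqrt(5)/80.
Ratio ||u||_L² / ||u'||_L² = 3*sqrt(14)/28.
Sharp Poincaré constant on H^1_0(0, 3/2) is C_P = L/π = 3/(2*π), achieved by sin(2*π/3·x).
A polynomial bump cannot attain the sharp Poincaré constant (only the first sine eigenfunction does), so the ratio is strictly less than C_P, consistent with ||u||_L² ≤ C_P ||u'||_L².


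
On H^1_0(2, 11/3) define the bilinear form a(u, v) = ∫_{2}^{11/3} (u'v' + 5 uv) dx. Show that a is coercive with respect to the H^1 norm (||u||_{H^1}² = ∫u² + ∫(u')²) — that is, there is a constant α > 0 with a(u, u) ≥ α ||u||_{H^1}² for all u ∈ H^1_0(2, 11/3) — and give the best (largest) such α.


α = 1

Coercivity of a(·,·) on H^1_0(2, 11/3) means a(u, u) ≥ α ||u||_{H^1}² for every u ∈ H^1_0.
The interval has length L = 5/3, and Poincaré/coercivity depend only on L. Here a(u, u) = ∫(u')² + (5)·∫u².
Here c = 5 ≥ 1, so a(u,u) = ∫(u')² + c∫u² ≥ ∫(u')² + ∫u² = ||u||_{H^1}², i.e. α = 1 works. No larger α is possible: a(u,u) ≥ α||u||_{H^1}² means (1−α)∫(u')² ≥ (α−c)∫u², and for the modes u_n = sin(nπ(x−x₀)/L) (x₀ the left endpoint) one has ∫u_n²/∫(u_n')² = (L/(nπ))² → 0, so a(u_n,u_n)/||u_n||_{H^1}² → 1. Hence the optimal constant is α = 1.
Therefore α = 1.


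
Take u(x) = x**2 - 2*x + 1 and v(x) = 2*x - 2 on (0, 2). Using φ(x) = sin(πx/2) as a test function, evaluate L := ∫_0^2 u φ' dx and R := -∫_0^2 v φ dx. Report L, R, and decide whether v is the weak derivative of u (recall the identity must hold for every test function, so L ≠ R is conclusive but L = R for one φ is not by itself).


LHS = 0, RHS = 0. Yes, v = u' weakly.

u(x) = x**2 - 2*x + 1, classical derivative u'(x) = 2*x - 2.
φ(x) = sin(πx/2), so φ'(x) = π*cos(π*x/2)/2.
Note φ(0) = φ(2) = 0, so the boundary term u·φ vanishes.
LHS = ∫_0^2 u(x) φ'(x) dx = ∫_0^2 (π*x^2*cos(π*x/2)/2 - π*x*cos(π*x/2) + π*cos(π*x/2)/2) dx. Term by term:
  ∫_0^2 π*cos(π*x/2)/2 dx = 0;  ∫_0^2 π*x^2*cos(π*x/2)/2 dx = -8/π;  ∫_0^2 -π*x*cos(π*x/2) dx = 8/π.
Sum: 0 − 8/π + 8/π = 0.
So LHS = 0.
∫_0^2 v(x) φ(x) dx = ∫_0^2 (2*x*sin(π*x/2) - 2*sin(π*x/2)) dx. Term by term:
  ∫_0^2 -2*sin(π*x/2) dx = -8/π;  ∫_0^2 2*x*sin(π*x/2) dx = 8/π.
Sum: -8/π + 8/π = 0.
So RHS = -∫_0^2 v(x) φ(x) dx = 0.
LHS = RHS, so the identity holds for this test φ.
Moreover u is smooth here and v(x) = u'(x) = 2*x - 2 pointwise, so the identity holds for every test function. Hence v is the weak derivative of u.


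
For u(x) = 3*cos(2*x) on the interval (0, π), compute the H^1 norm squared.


||u||_{H^1(0,π)}^2 = 45*π/2

u'(x) = -6*sin(2*x).
Expand u² and (u')² and integrate term by term on (0, π), using: for integers n ≥ 1, ∫_0^π sin²(nx) dx = ∫_0^π cos²(nx) dx = π/2; for n ≠ n', ∫_0^π sin(nx)sin(n'x) dx = ∫_0^π cos(nx)cos(n'x) dx = 0; and by product-to-sum, ∫_0^π sin(nx)cos(n'x) dx = ½∫_0^π [sin((n+n')x) + sin((n−n')x)] dx, which is 0 when n+n' is even and 2n/(n²−n'²) when n+n' is odd (it need not vanish on (0, π)).
  u² squared terms: (3)²·∫cos(2x)² dx = 9·π/2 = 9*π/2.
  So ∫_0^π u² dx = 9*π/2.
  (u')² squared terms: (-6)²·∫sin(2x)² dx = 36·π/2 = 18*π.
  So ∫_0^π (u')² dx = 18*π.
||u||_{H^1}^2 = (9*π/2) + (18*π) = 45*π/2.


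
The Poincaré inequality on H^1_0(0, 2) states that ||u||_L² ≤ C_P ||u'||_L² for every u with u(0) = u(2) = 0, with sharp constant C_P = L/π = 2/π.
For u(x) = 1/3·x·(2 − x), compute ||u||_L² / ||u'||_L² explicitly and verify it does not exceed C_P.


||u||_L² / ||u'||_L² = sqrt(10)/5 < C_P = 2/π.

u(x) = 1/3·x·(2 − x), so u'(x) = 2/3 - 2*x/3.
u(x) = 1/3·x·(2 − x) vanishes at x = 0 and x = 2, so u ∈ H^1_0(0, 2). Differentiate via the product rule and integrate the resulting polynomials term by term.
  ∫_0^2 u² dx = ∫_0^2 (x^4/9 - 4*x^3/9 + 4*x^2/9) dx. Term by term:
    ∫_0^2 x^4/9 dx = 32/45;  ∫_0^2 -4*x^3/9 dx = -16/9;  ∫_0^2 4*x^2/9 dx = 32/27.
  Sum: 32/45 − 16/9 + 32/27 = 16/135.
  ∫_0^2 (u')² dx = ∫_0^2 (4*x^2/9 - 8*x/9 + 4/9) dx. Term by term:
    ∫_0^2 4*x^2/9 dx = 32/27;  ∫_0^2 -8*x/9 dx = -16/9;  ∫_0^2 4/9 dx = 8/9.
  Sum: 32/27 − 16/9 + 8/9 = 8/27.
∫_0^2 u² dx = 16/135, so ||u||_L² = 4*sqrt(15)/45.
∫_0^2 (u')² dx = 8/27, so ||u'||_L² = 2*sqrt(6)/9.
Ratio ||u||_L² / ||u'||_L² = sqrt(10)/5.
Sharp Poincaré constant on H^1_0(0, 2) is C_P = L/π = 2/π, achieved by sin(π/2·x).
A polynomial bump cannot attain the sharp Poincaré constant (only the first sine eigenfunction does), so the ratio is strictly less than C_P, consistent with ||u||_L² ≤ C_P ||u'||_L².


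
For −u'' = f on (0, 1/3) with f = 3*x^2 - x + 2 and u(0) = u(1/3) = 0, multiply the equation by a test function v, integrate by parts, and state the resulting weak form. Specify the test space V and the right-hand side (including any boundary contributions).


V = H^1_0(0, 1/3) (so v(0) = v(1/3) = 0); weak form: ∫_0^1/3 u'v' dx = ∫_0^1/3 (3*x^2 - x + 2) v dx for all v ∈ V.

Multiply both sides by a test function v and integrate from 0 to 1/3:
  ∫_0^1/3 −u''(x) v(x) dx = ∫_0^1/3 f(x) v(x) dx.
Integrate the LHS by parts once:
  ∫_0^1/3 −u'' v dx = −[u'(x) v(x)]_0^1/3 + ∫_0^1/3 u'(x) v'(x) dx.
Thus ∫_0^1/3 u'(x) v'(x) dx = ∫_0^1/3 f(x) v(x) dx + [u'(x) v(x)]_0^1/3.
Choose V so that boundary terms are either known or forced to vanish.
u is Dirichlet: u(0) = u(1/3) = 0. Let V = H^1_0(0, 1/3); then v(0) = v(1/3) = 0, and [u' v]_0^1/3 = 0.
Weak formulation: find u (satisfying any essential BC) such that ∫_0^1/3 u'(x) v'(x) dx = ∫_0^1/3 f v dx for all v ∈ V.
Substituting f(x) = 3*x^2 - x + 2, the right-hand side is ∫_0^1/3 (3*x^2 - x + 2) v dx.


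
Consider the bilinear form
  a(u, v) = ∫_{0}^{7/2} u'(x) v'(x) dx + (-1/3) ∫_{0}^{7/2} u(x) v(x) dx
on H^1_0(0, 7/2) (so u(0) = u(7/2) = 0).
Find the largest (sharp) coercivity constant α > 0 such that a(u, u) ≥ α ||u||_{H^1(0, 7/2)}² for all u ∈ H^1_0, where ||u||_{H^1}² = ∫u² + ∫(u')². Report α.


α = (-49 + 12*π^2)/(3*(4*π^2 + 49))

Coercivity of a(·,·) on H^1_0(0, 7/2) means a(u, u) ≥ α ||u||_{H^1}² for every u ∈ H^1_0.
The interval has length L = 7/2, and Poincaré/coercivity depend only on L. Here a(u, u) = ∫(u')² + (-1/3)·∫u².
Here c = -1/3 < 0 with |c| < (π/L)² = 4*π^2/49, so coercivity still holds. The condition a(u,u) ≥ α||u||_{H^1}² reads (1−α)∫(u')² ≥ (α−c)∫u². Any admissible α is ≤ 1 (rapidly oscillating u have ∫u²/∫(u')² → 0), and α = 1 would force 0 ≥ (1−c)∫u², impossible since c < 1; so 1−α > 0. By the sharp Poincaré inequality on H^1_0 of an interval of length L, ∫(u')² ≥ (π/L)²∫u² with equality for the first sine mode sin(π(x−x₀)/L) (x₀ the left endpoint), so the inequality holds for all u iff (1−α)(π/L)² ≥ α − c, i.e. α ≤ ((π/L)² + c)/((π/L)² + 1) = (1 + c(L/π)²)/(1 + (L/π)²). (Direct route, valid since c ≤ 0: Poincaré gives c∫u² ≥ c(L/π)²∫(u')², so a(u,u) ≥ (1 + c(L/π)²)∫(u')², while ||u||_{H^1}² ≤ (1 + (L/π)²)∫(u')²; dividing yields the same α.) With (π/L)² = 4*π^2/49 and c = -1/3, the largest admissible constant is α = ((π/L)² + c)/((π/L)² + 1).
Simplifying, α = (-49 + 12*π^2)/(3*(4*π^2 + 49)).


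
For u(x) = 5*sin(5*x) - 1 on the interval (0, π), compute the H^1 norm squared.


||u||_{H^1(0,π)}^2 = -4 + 326*π

u'(x) = 25*cos(5*x).
Expand u² and (u')² and integrate term by term on (0, π), using: for integers n ≥ 1, ∫_0^π sin²(nx) dx = ∫_0^π cos²(nx) dx = π/2; for n ≠ n', ∫_0^π sin(nx)sin(n'x) dx = ∫_0^π cos(nx)cos(n'x) dx = 0; and by product-to-sum, ∫_0^π sin(nx)cos(n'x) dx = ½∫_0^π [sin((n+n')x) + sin((n−n')x)] dx, which is 0 when n+n' is even and 2n/(n²−n'²) when n+n' is odd (it need not vanish on (0, π)). For the constant mode: ∫_0^π 1 dx = π, ∫_0^π cos(nx) dx = 0, ∫_0^π sin(nx) dx = (1−(−1)^n)/n.
  u² squared terms: (-1)²·∫1 dx = 1·π = π;  (5)²·∫sin(5x)² dx = 25·π/2 = 25*π/2.
  u² cross terms: 2·(-1)·(5)·∫1·sin(5x) dx = -10·(2/5) = -4.
  So ∫_0^π u² dx = π + 25*π/2 − 4 = -4 + 27*π/2.
  (u')² squared terms: (25)²·∫cos(5x)² dx = 625·π/2 = 625*π/2.
  So ∫_0^π (u')² dx = 625*π/2.
||u||_{H^1}^2 = (-4 + 27*π/2) + (625*π/2) = -4 + 326*π.


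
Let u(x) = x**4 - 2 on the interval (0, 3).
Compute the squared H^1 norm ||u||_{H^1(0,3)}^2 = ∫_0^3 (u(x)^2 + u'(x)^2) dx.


||u||_{H^1}^2 = 245121/35

The H^1 norm (squared) on an interval (0, L) is
  ||u||_{H^1}^2 = ∫_0^L u(x)^2 dx + ∫_0^L u'(x)^2 dx.
Compute u'(x) = 4*x**3.
Then u(x)^2 = x**8 - 4*x**4 + 4 and u'(x)^2 = 16*x**6.
Integrate each monomial from 0 to 3 using ∫_0^3 c·x^n dx = c·3^(n+1)/(n+1):
  ∫_0^3 u(x)^2 dx = ∫_0^3 (x^8 - 4*x^4 + 4) dx. Term by term:
    ∫_0^3 x^8 dx = 2187;  ∫_0^3 -4*x^4 dx = -972/5;  ∫_0^3 4 dx = 12.
  Sum: 2187 − 972/5 + 12 = 10023/5.
  ∫_0^3 u'(x)^2 dx = ∫_0^3 (16*x^6) dx. Term by term:
    ∫_0^3 16*x^6 dx = 34992/7.
Adding: ||u||_{H^1}^2 = 10023/5 + 34992/7 = 245121/35.


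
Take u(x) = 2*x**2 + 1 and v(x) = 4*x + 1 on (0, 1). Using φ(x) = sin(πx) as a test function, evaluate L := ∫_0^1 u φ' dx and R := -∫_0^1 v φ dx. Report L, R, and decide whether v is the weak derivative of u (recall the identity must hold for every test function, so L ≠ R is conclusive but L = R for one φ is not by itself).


LHS = -4/π, RHS = -6/π. No, v is not the weak derivative of u.

u(x) = 2*x**2 + 1, classical derivative u'(x) = 4*x.
φ(x) = sin(πx), so φ'(x) = π*cos(π*x).
Note φ(0) = φ(1) = 0, so the boundary term u·φ vanishes.
LHS = ∫_0^1 u(x) φ'(x) dx = ∫_0^1 (2*π*x^2*cos(π*x) + π*cos(π*x)) dx. Term by term:
  ∫_0^1 π*cos(π*x) dx = 0;  ∫_0^1 2*π*x^2*cos(π*x) dx = -4/π.
Sum: 0 − 4/π = -4/π.
So LHS = -4/π.
∫_0^1 v(x) φ(x) dx = ∫_0^1 (4*x*sin(π*x) + sin(π*x)) dx. Term by term:
  ∫_0^1 4*x*sin(π*x) dx = 4/π;  ∫_0^1 sin(π*x) dx = 2/π.
Sum: 4/π + 2/π = 6/π.
So RHS = -∫_0^1 v(x) φ(x) dx = -6/π.
LHS − RHS = 2/π ≠ 0, so the identity fails.
(For a valid weak derivative the identity must hold for EVERY test function, in particular this one. The failure shows v is NOT the weak derivative of u.)
Correct weak derivative would be u'(x) = 4*x.


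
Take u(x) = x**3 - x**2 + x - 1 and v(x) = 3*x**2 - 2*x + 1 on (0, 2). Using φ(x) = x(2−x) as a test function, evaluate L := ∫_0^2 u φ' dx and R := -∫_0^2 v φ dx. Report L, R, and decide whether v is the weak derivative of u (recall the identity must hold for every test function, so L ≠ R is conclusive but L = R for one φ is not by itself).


LHS = -52/15, RHS = -52/15. Yes, v = u' weakly.

u(x) = x**3 - x**2 + x - 1, classical derivative u'(x) = 3*x**2 - 2*x + 1.
φ(x) = x(2−x), so φ'(x) = 2 - 2*x.
Note φ(0) = φ(2) = 0, so the boundary term u·φ vanishes.
LHS = ∫_0^2 u(x) φ'(x) dx = ∫_0^2 (-2*x^4 + 4*x^3 - 4*x^2 + 4*x - 2) dx. Term by term:
  ∫_0^2 -2*x^4 dx = -64/5;  ∫_0^2 4*x^3 dx = 16;  ∫_0^2 -4*x^2 dx = -32/3;
  ∫_0^2 4*x dx = 8;  ∫_0^2 -2 dx = -4.
Sum: -64/5 + 16 − 32/3 + 8 − 4 = -52/15.
So LHS = -52/15.
∫_0^2 v(x) φ(x) dx = ∫_0^2 (-3*x^4 + 8*x^3 - 5*x^2 + 2*x) dx. Term by term:
  ∫_0^2 -3*x^4 dx = -96/5;  ∫_0^2 8*x^3 dx = 32;  ∫_0^2 -5*x^2 dx = -40/3;
  ∫_0^2 2*x dx = 4.
Sum: -96/5 + 32 − 40/3 + 4 = 52/15.
So RHS = -∫_0^2 v(x) φ(x) dx = -52/15.
LHS = RHS, so the identity holds for this test φ.
Moreover u is smooth here and v(x) = u'(x) = 3*x**2 - 2*x + 1 pointwise, so the identity holds for every test function. Hence v is the weak derivative of u.


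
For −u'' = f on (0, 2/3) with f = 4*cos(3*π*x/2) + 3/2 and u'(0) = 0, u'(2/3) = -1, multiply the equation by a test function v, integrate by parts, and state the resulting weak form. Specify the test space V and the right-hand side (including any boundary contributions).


V = H^1(0, 2/3) (v unrestricted at boundary; u is determined up to an additive constant); weak form: ∫_0^2/3 u'v' dx = ∫_0^2/3 (4*cos(3*π*x/2) + 3/2) v dx − v(2/3) for all v ∈ V.

Multiply both sides by a test function v and integrate from 0 to 2/3:
  ∫_0^2/3 −u''(x) v(x) dx = ∫_0^2/3 f(x) v(x) dx.
Integrate the LHS by parts once:
  ∫_0^2/3 −u'' v dx = −[u'(x) v(x)]_0^2/3 + ∫_0^2/3 u'(x) v'(x) dx.
Thus ∫_0^2/3 u'(x) v'(x) dx = ∫_0^2/3 f(x) v(x) dx + [u'(x) v(x)]_0^2/3.
Choose V so that boundary terms are either known or forced to vanish.
u has inhomogeneous Neumann u'(0) = 0, u'(2/3) = -1. [u' v]_0^2/3 = (-1)·v(2/3) − (0)·v(0) = − v(2/3). Take V = H^1(0, 2/3); boundary term becomes part of RHS.
Weak formulation: find u (satisfying any essential BC) such that ∫_0^2/3 u'(x) v'(x) dx = ∫_0^2/3 f v dx − v(2/3) for all v ∈ V (Neumann data are natural BCs: they enter the RHS as boundary terms).
Substituting f(x) = 4*cos(3*π*x/2) + 3/2, the right-hand side is ∫_0^2/3 (4*cos(3*π*x/2) + 3/2) v dx − v(2/3).
Compatibility check (pure Neumann): taking v ≡ 1 ∈ V gives 0 = ∫_0^2/3 f dx + (-1) − (0), i.e. ∫_0^2/3 f dx must equal u'(0) − u'(2/3) = 1. Indeed ∫_0^2/3 (4*cos(3*π*x/2) + 3/2) dx = 1, so the data are compatible. The solution is then unique only up to an additive constant (fix it e.g. by requiring ∫_0^2/3 u dx = 0).


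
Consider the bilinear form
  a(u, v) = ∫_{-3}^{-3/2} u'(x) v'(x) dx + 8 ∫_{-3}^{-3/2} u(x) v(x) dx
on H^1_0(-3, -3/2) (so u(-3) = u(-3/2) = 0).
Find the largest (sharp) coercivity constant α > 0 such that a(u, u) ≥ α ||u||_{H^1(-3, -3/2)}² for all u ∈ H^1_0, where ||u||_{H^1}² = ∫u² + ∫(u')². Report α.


α = 1

Coercivity of a(·,·) on H^1_0(-3, -3/2) means a(u, u) ≥ α ||u||_{H^1}² for every u ∈ H^1_0.
The interval has length L = 3/2, and Poincaré/coercivity depend only on L. Here a(u, u) = ∫(u')² + (8)·∫u².
Here c = 8 ≥ 1, so a(u,u) = ∫(u')² + c∫u² ≥ ∫(u')² + ∫u² = ||u||_{H^1}², i.e. α = 1 works. No larger α is possible: a(u,u) ≥ α||u||_{H^1}² means (1−α)∫(u')² ≥ (α−c)∫u², and for the modes u_n = sin(nπ(x−x₀)/L) (x₀ the left endpoint) one has ∫u_n²/∫(u_n')² = (L/(nπ))² → 0, so a(u_n,u_n)/||u_n||_{H^1}² → 1. Hence the optimal constant is α = 1.
Therefore α = 1.


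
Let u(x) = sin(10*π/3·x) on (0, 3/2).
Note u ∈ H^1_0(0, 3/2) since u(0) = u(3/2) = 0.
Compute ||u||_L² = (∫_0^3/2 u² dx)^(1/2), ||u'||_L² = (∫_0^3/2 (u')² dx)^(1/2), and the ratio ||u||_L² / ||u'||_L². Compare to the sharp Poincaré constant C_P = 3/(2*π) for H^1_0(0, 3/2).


||u||_L² / ||u'||_L² = 3/(10*π) < C_P = 3/(2*π).

u(x) = sin(10*π/3·x), so u'(x) = 10*π*cos(10*π*x/3)/3.
Writing u(x) = A·sin(kπx/L) with A = 1 and k = 5, use ∫_0^L sin²(kπx/L) dx = L/2 and ∫_0^L cos²(kπx/L) dx = L/2.
u² = 1·sin²(10*π/3·x) and (u')² = 100*π^2/9·cos²(10*π/3·x), and each of sin², cos² integrates to L/2 = 3/4 over (0, 3/2).
∫_0^3/2 u² dx = 3/4, so ||u||_L² = sqrt(3)/2.
∫_0^3/2 (u')² dx = 25*π^2/3, so ||u'||_L² = 5*sqrt(3)*π/3.
Ratio ||u||_L² / ||u'||_L² = 3/(10*π).
Sharp Poincaré constant on H^1_0(0, 3/2) is C_P = L/π = 3/(2*π), achieved by sin(2*π/3·x).
This is the k = 5 harmonic; the ratio L/(kπ) is strictly less than C_P = L/π, consistent with the sharp inequality ||u||_L² ≤ C_P ||u'||_L².


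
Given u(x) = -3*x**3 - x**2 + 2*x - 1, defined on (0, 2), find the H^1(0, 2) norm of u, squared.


||u||_{H^1}^2 = 15650/21

The H^1 norm (squared) on an interval (0, L) is
  ||u||_{H^1}^2 = ∫_0^L u(x)^2 dx + ∫_0^L u'(x)^2 dx.
Compute u'(x) = -9*x**2 - 2*x + 2.
Then u(x)^2 = 9*x**6 + 6*x**5 - 11*x**4 + 2*x**3 + 6*x**2 - 4*x + 1 and u'(x)^2 = 81*x**4 + 36*x**3 - 32*x**2 - 8*x + 4.
Integrate each monomial from 0 to 2 using ∫_0^2 c·x^n dx = c·2^(n+1)/(n+1):
  ∫_0^2 u(x)^2 dx = ∫_0^2 (9*x^6 + 6*x^5 - 11*x^4 + 2*x^3 + 6*x^2 - 4*x + 1) dx. Term by term:
    ∫_0^2 9*x^6 dx = 1152/7;  ∫_0^2 6*x^5 dx = 64;  ∫_0^2 -11*x^4 dx = -352/5;
    ∫_0^2 2*x^3 dx = 8;  ∫_0^2 6*x^2 dx = 16;  ∫_0^2 -4*x dx = -8;
    ∫_0^2 1 dx = 2.
  Sum: 1152/7 + 64 − 352/5 + 8 + 16 − 8 + 2 = 6166/35.
  ∫_0^2 u'(x)^2 dx = ∫_0^2 (81*x^4 + 36*x^3 - 32*x^2 - 8*x + 4) dx. Term by term:
    ∫_0^2 81*x^4 dx = 2592/5;  ∫_0^2 36*x^3 dx = 144;  ∫_0^2 -32*x^2 dx = -256/3;
    ∫_0^2 -8*x dx = -16;  ∫_0^2 4 dx = 8.
  Sum: 2592/5 + 144 − 256/3 − 16 + 8 = 8536/15.
Adding: ||u||_{H^1}^2 = 6166/35 + 8536/15 = 15650/21.


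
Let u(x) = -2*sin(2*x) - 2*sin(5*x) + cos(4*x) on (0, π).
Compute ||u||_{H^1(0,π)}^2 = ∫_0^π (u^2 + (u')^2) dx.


||u||_{H^1(0,π)}^2 = -680/9 + 141*π/2

u'(x) = -4*sin(4*x) - 4*cos(2*x) - 10*cos(5*x).
Expand u² and (u')² and integrate term by term on (0, π), using: for integers n ≥ 1, ∫_0^π sin²(nx) dx = ∫_0^π cos²(nx) dx = π/2; for n ≠ n', ∫_0^π sin(nx)sin(n'x) dx = ∫_0^π cos(nx)cos(n'x) dx = 0; and by product-to-sum, ∫_0^π sin(nx)cos(n'x) dx = ½∫_0^π [sin((n+n')x) + sin((n−n')x)] dx, which is 0 when n+n' is even and 2n/(n²−n'²) when n+n' is odd (it need not vanish on (0, π)).
  u² squared terms: (-2)²·∫sin(2x)² dx = 4·π/2 = 2*π;  (-2)²·∫sin(5x)² dx = 4·π/2 = 2*π;  (1)²·∫cos(4x)² dx = 1·π/2 = π/2.
  u² cross terms: 2·(-2)·(-2)·∫sin(2x)·sin(5x) dx = 8·(0) = 0;  2·(-2)·(1)·∫sin(2x)·cos(4x) dx = -4·(0) = 0;  2·(-2)·(1)·∫sin(5x)·cos(4x) dx = -4·(10/9) = -40/9.
  So ∫_0^π u² dx = 2*π + 2*π + π/2 + 0 + 0 − 40/9 = -40/9 + 9*π/2.
  (u')² squared terms: (-10)²·∫cos(5x)² dx = 100·π/2 = 50*π;  (-4)²·∫cos(2x)² dx = 16·π/2 = 8*π;  (-4)²·∫sin(4x)² dx = 16·π/2 = 8*π.
  (u')² cross terms: 2·(-10)·(-4)·∫cos(5x)·cos(2x) dx = 80·(0) = 0;  2·(-10)·(-4)·∫cos(5x)·sin(4x) dx = 80·(-8/9) = -640/9;  2·(-4)·(-4)·∫cos(2x)·sin(4x) dx = 32·(0) = 0.
  So ∫_0^π (u')² dx = 50*π + 8*π + 8*π + 0 − 640/9 + 0 = -640/9 + 66*π.
||u||_{H^1}^2 = (-40/9 + 9*π/2) + (-640/9 + 66*π) = -680/9 + 141*π/2.
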